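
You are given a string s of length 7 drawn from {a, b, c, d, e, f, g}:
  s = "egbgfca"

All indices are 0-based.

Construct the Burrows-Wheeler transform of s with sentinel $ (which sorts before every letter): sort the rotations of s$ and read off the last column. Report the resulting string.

rank  rotation  last
    0  $egbgfca  a
    1  a$egbgfc  c
    2  bgfca$eg  g
    3  ca$egbgf  f
    4  egbgfca$  $
    5  fca$egbg  g
    6  gbgfca$e  e
    7  gfca$egb  b

acgf$geb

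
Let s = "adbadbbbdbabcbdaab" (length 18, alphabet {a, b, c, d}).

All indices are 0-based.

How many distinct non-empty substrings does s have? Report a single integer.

sorted suffixes:
  #0 SA[0]=15  'aab'
  #1 SA[1]=16  'ab'
  #2 SA[2]=10  'abcbdaab'
  #3 SA[3]=0  'adbadbbbdbabcbdaab'
  #4 SA[4]=3  'adbbbdbabcbdaab'
  #5 SA[5]=17  'b'
  #6 SA[6]=9  'babcbdaab'
  #7 SA[7]=2  'badbbbdbabcbdaab'
  #8 SA[8]=5  'bbbdbabcbdaab'
  #9 SA[9]=6  'bbdbabcbdaab'
  #10 SA[10]=11  'bcbdaab'
  #11 SA[11]=13  'bdaab'
  #12 SA[12]=7  'bdbabcbdaab'
  #13 SA[13]=12  'cbdaab'
  #14 SA[14]=14  'daab'
  #15 SA[15]=8  'dbabcbdaab'
  #16 SA[16]=1  'dbadbbbdbabcbdaab'
  #17 SA[17]=4  'dbbbdbabcbdaab'

SA = [15, 16, 10, 0, 3, 17, 9, 2, 5, 6, 11, 13, 7, 12, 14, 8, 1, 4]
i: (SA[i-1],SA[i]) lcp shared
  1: (15,16) 1 'a'
  2: (16,10) 2 'ab'
  3: (10,0) 1 'a'
  4: (0,3) 3 'adb'
  5: (3,17) 0 ''
  6: (17,9) 1 'b'
  7: (9,2) 2 'ba'
  8: (2,5) 1 'b'
  9: (5,6) 2 'bb'
  10: (6,11) 1 'b'
  11: (11,13) 1 'b'
  12: (13,7) 2 'bd'
  13: (7,12) 0 ''
  14: (12,14) 0 ''
  15: (14,8) 1 'd'
  16: (8,1) 3 'dba'
  17: (1,4) 2 'db'

n(n+1)/2 = 18·19/2 = 171
Σ LCP = 0 + 1 + 2 + 1 + 3 + 0 + 1 + 2 + 1 + 2 + 1 + 1 + 2 + 0 + 0 + 1 + 3 + 2 = 23
distinct = 171 − 23 = 148

148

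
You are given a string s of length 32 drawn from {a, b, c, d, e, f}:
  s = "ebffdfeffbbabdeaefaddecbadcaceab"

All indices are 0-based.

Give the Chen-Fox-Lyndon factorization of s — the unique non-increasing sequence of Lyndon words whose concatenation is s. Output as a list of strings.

["e", "bffdfeff", "b", "b", "abdeaefaddecbadcace", "ab"]

emit factor 1: 'e' (i=0, period=1)
emit factor 2: 'bffdfeff' (i=1, period=8)
emit factor 3: 'b' (i=9, period=1)
emit factor 4: 'b' (i=10, period=1)
emit factor 5: 'abdeaefaddecbadcace' (i=11, period=19)
emit factor 6: 'ab' (i=30, period=2)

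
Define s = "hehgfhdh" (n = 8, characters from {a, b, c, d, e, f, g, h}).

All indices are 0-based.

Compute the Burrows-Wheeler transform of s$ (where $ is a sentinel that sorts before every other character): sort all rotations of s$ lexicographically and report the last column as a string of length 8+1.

hhhghdf$e

rank  rotation   last
    0  $hehgfhdh  h
    1  dh$hehgfh  h
    2  ehgfhdh$h  h
    3  fhdh$hehg  g
    4  gfhdh$heh  h
    5  h$hehgfhd  d
    6  hdh$hehgf  f
    7  hehgfhdh$  $
    8  hgfhdh$he  e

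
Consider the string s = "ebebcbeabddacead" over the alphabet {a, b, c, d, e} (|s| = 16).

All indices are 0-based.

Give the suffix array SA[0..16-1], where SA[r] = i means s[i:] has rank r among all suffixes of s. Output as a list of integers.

rank→(start, suffix):
  0 → (7, 'abddacead')
  1 → (11, 'acead')
  2 → (14, 'ad')
  3 → (3, 'bcbeabddacead')
  4 → (8, 'bddacead')
  5 → (5, 'beabddacead')
  6 → (1, 'bebcbeabddacead')
  7 → (4, 'cbeabddacead')
  8 → (12, 'cead')
  9 → (15, 'd')
  10 → (10, 'dacead')
  11 → (9, 'ddacead')
  12 → (6, 'eabddacead')
  13 → (13, 'ead')
  14 → (2, 'ebcbeabddacead')
  15 → (0, 'ebebcbeabddacead')

[7, 11, 14, 3, 8, 5, 1, 4, 12, 15, 10, 9, 6, 13, 2, 0]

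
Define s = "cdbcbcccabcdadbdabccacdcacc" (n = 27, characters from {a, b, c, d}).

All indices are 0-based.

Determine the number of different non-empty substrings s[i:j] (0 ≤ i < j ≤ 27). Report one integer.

rank | idx | suffix
   0 |  16 | abccacdcacc
   1 |   8 | abcdadbdabccacdcacc
   2 |  24 | acc
   3 |  20 | acdcacc
   4 |  12 | adbdabccacdcacc
   5 |   2 | bcbcccabcdadbdabccacdcacc
   6 |  17 | bccacdcacc
   7 |   4 | bcccabcdadbdabccacdcacc
   8 |   9 | bcdadbdabccacdcacc
   9 |  14 | bdabccacdcacc
  10 |  26 | c
  11 |   7 | cabcdadbdabccacdcacc
  12 |  23 | cacc
  13 |  19 | cacdcacc
  14 |   3 | cbcccabcdadbdabccacdcacc
  15 |  25 | cc
  16 |   6 | ccabcdadbdabccacdcacc
  17 |  18 | ccacdcacc
  18 |   5 | cccabcdadbdabccacdcacc
  19 |  10 | cdadbdabccacdcacc
  20 |   0 | cdbcbcccabcdadbdabccacdcacc
  21 |  21 | cdcacc
  22 |  15 | dabccacdcacc
  23 |  11 | dadbdabccacdcacc
  24 |   1 | dbcbcccabcdadbdabccacdcacc
  25 |  13 | dbdabccacdcacc
  26 |  22 | dcacc

SA = [16, 8, 24, 20, 12, 2, 17, 4, 9, 14, 26, 7, 23, 19, 3, 25, 6, 18, 5, 10, 0, 21, 15, 11, 1, 13, 22]
i: (SA[i-1],SA[i]) lcp shared
  1: (16,8) 3 'abc'
  2: (8,24) 1 'a'
  3: (24,20) 2 'ac'
  4: (20,12) 1 'a'
  5: (12,2) 0 ''
  6: (2,17) 2 'bc'
  7: (17,4) 3 'bcc'
  8: (4,9) 2 'bc'
  9: (9,14) 1 'b'
  10: (14,26) 0 ''
  11: (26,7) 1 'c'
  12: (7,23) 2 'ca'
  13: (23,19) 3 'cac'
  14: (19,3) 1 'c'
  15: (3,25) 1 'c'
  16: (25,6) 2 'cc'
  17: (6,18) 3 'cca'
  18: (18,5) 2 'cc'
  19: (5,10) 1 'c'
  20: (10,0) 2 'cd'
  21: (0,21) 2 'cd'
  22: (21,15) 0 ''
  23: (15,11) 2 'da'
  24: (11,1) 1 'd'
  25: (1,13) 2 'db'
  26: (13,22) 1 'd'

n(n+1)/2 = 27·28/2 = 378
Σ LCP = 0 + 3 + 1 + 2 + 1 + 0 + 2 + 3 + 2 + 1 + 0 + 1 + 2 + 3 + 1 + 1 + 2 + 3 + 2 + 1 + 2 + 2 + 0 + 2 + 1 + 2 + 1 = 41
distinct = 378 − 41 = 337

337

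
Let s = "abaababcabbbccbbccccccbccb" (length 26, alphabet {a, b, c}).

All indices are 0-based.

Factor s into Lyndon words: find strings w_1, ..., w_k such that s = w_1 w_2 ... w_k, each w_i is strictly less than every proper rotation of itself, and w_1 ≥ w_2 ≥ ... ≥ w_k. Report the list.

emit factor 1: 'ab' (i=0, period=2)
emit factor 2: 'aababcabbbccbbccccccbccb' (i=2, period=24)

["ab", "aababcabbbccbbccccccbccb"]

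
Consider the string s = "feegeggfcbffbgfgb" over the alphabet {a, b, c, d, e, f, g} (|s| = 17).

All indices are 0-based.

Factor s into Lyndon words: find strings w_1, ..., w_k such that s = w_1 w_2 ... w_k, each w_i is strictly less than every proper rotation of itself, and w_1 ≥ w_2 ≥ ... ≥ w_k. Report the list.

["f", "eegeggf", "c", "bffbgfg", "b"]

emit factor 1: 'f' (i=0, period=1)
emit factor 2: 'eegeggf' (i=1, period=7)
emit factor 3: 'c' (i=8, period=1)
emit factor 4: 'bffbgfg' (i=9, period=7)
emit factor 5: 'b' (i=16, period=1)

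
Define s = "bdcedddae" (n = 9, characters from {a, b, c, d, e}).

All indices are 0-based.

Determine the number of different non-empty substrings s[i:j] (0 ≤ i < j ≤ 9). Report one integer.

sorted suffixes:
  #0 SA[0]=7  'ae'
  #1 SA[1]=0  'bdcedddae'
  #2 SA[2]=2  'cedddae'
  #3 SA[3]=6  'dae'
  #4 SA[4]=1  'dcedddae'
  #5 SA[5]=5  'ddae'
  #6 SA[6]=4  'dddae'
  #7 SA[7]=8  'e'
  #8 SA[8]=3  'edddae'

SA = [7, 0, 2, 6, 1, 5, 4, 8, 3]
[i] adj suffixes → lcp
  [1] 7/0 → 0 ('')
  [2] 0/2 → 0 ('')
  [3] 2/6 → 0 ('')
  [4] 6/1 → 1 ('d')
  [5] 1/5 → 1 ('d')
  [6] 5/4 → 2 ('dd')
  [7] 4/8 → 0 ('')
  [8] 8/3 → 1 ('e')

n(n+1)/2 = 9·10/2 = 45
Σ LCP = 0 + 0 + 0 + 0 + 1 + 1 + 2 + 0 + 1 = 5
distinct = 45 − 5 = 40

40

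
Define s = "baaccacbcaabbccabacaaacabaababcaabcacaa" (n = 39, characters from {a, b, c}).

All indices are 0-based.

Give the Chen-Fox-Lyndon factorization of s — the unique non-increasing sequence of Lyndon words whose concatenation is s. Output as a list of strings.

["b", "aaccacbc", "aabbccabac", "aaacabaababcaabcac", "a", "a"]

emit factor 1: 'b' (i=0, period=1)
emit factor 2: 'aaccacbc' (i=1, period=8)
emit factor 3: 'aabbccabac' (i=9, period=10)
emit factor 4: 'aaacabaababcaabcac' (i=19, period=18)
emit factor 5: 'a' (i=37, period=1)
emit factor 6: 'a' (i=38, period=1)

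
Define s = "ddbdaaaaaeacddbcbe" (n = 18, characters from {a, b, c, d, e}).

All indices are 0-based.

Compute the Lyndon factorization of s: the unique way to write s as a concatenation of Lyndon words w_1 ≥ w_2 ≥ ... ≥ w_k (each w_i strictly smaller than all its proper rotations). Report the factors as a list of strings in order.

["d", "d", "bd", "aaaaaeacddbcbe"]

emit factor 1: 'd' (i=0, period=1)
emit factor 2: 'd' (i=1, period=1)
emit factor 3: 'bd' (i=2, period=2)
emit factor 4: 'aaaaaeacddbcbe' (i=4, period=14)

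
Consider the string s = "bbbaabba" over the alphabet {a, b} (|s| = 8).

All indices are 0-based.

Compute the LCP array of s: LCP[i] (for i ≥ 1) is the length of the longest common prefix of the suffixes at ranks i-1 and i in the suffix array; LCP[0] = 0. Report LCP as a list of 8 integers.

[0, 1, 1, 0, 2, 1, 3, 2]

sorted suffixes:
  #0 SA[0]=7  'a'
  #1 SA[1]=3  'aabba'
  #2 SA[2]=4  'abba'
  #3 SA[3]=6  'ba'
  #4 SA[4]=2  'baabba'
  #5 SA[5]=5  'bba'
  #6 SA[6]=1  'bbaabba'
  #7 SA[7]=0  'bbbaabba'

SA = [7, 3, 4, 6, 2, 5, 1, 0]
i: (SA[i-1],SA[i]) lcp shared
  1: (7,3) 1 'a'
  2: (3,4) 1 'a'
  3: (4,6) 0 ''
  4: (6,2) 2 'ba'
  5: (2,5) 1 'b'
  6: (5,1) 3 'bba'
  7: (1,0) 2 'bb'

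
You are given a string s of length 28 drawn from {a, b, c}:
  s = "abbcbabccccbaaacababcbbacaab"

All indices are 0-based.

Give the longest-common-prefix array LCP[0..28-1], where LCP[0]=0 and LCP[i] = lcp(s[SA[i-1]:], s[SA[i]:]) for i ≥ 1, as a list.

[0, 2, 2, 1, 2, 2, 2, 3, 1, 3, 0, 1, 2, 4, 2, 1, 2, 1, 3, 2, 0, 2, 1, 3, 2, 1, 2, 3]

sorted suffixes:
  #0 SA[0]=12  'aaacababcbbacaab'
  #1 SA[1]=25  'aab'
  #2 SA[2]=13  'aacababcbbacaab'
  #3 SA[3]=26  'ab'
  #4 SA[4]=16  'ababcbbacaab'
  #5 SA[5]=0  'abbcbabccccbaaacababcbbacaab'
  #6 SA[6]=18  'abcbbacaab'
  #7 SA[7]=5  'abccccbaaacababcbbacaab'
  #8 SA[8]=23  'acaab'
  #9 SA[9]=14  'acababcbbacaab'
  #10 SA[10]=27  'b'
  #11 SA[11]=11  'baaacababcbbacaab'
  #12 SA[12]=17  'babcbbacaab'
  #13 SA[13]=4  'babccccbaaacababcbbacaab'
  #14 SA[14]=22  'bacaab'
  #15 SA[15]=21  'bbacaab'
  #16 SA[16]=1  'bbcbabccccbaaacababcbbacaab'
  #17 SA[17]=2  'bcbabccccbaaacababcbbacaab'
  #18 SA[18]=19  'bcbbacaab'
  #19 SA[19]=6  'bccccbaaacababcbbacaab'
  #20 SA[20]=24  'caab'
  #21 SA[21]=15  'cababcbbacaab'
  #22 SA[22]=10  'cbaaacababcbbacaab'
  #23 SA[23]=3  'cbabccccbaaacababcbbacaab'
  #24 SA[24]=20  'cbbacaab'
  #25 SA[25]=9  'ccbaaacababcbbacaab'
  #26 SA[26]=8  'cccbaaacababcbbacaab'
  #27 SA[27]=7  'ccccbaaacababcbbacaab'

SA = [12, 25, 13, 26, 16, 0, 18, 5, 23, 14, 27, 11, 17, 4, 22, 21, 1, 2, 19, 6, 24, 15, 10, 3, 20, 9, 8, 7]
rank  pair      lcp
   1  s[12:],s[25:]  2  'aa'
   2  s[25:],s[13:]  2  'aa'
   3  s[13:],s[26:]  1  'a'
   4  s[26:],s[16:]  2  'ab'
   5  s[16:],s[0:]  2  'ab'
   6  s[0:],s[18:]  2  'ab'
   7  s[18:],s[5:]  3  'abc'
   8  s[5:],s[23:]  1  'a'
   9  s[23:],s[14:]  3  'aca'
  10  s[14:],s[27:]  0  ''
  11  s[27:],s[11:]  1  'b'
  12  s[11:],s[17:]  2  'ba'
  13  s[17:],s[4:]  4  'babc'
  14  s[4:],s[22:]  2  'ba'
  15  s[22:],s[21:]  1  'b'
  16  s[21:],s[1:]  2  'bb'
  17  s[1:],s[2:]  1  'b'
  18  s[2:],s[19:]  3  'bcb'
  19  s[19:],s[6:]  2  'bc'
  20  s[6:],s[24:]  0  ''
  21  s[24:],s[15:]  2  'ca'
  22  s[15:],s[10:]  1  'c'
  23  s[10:],s[3:]  3  'cba'
  24  s[3:],s[20:]  2  'cb'
  25  s[20:],s[9:]  1  'c'
  26  s[9:],s[8:]  2  'cc'
  27  s[8:],s[7:]  3  'ccc'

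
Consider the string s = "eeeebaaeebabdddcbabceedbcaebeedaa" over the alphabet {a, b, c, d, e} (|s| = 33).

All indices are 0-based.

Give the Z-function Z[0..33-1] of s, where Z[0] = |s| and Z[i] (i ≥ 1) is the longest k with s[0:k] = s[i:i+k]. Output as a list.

Z[0]=33
i=1: i≥r, start 0; Z[1]=3 grow→box=[1,4)
i=2: min(r-i=2, Z[1]=3)=2; Z[2]=2
i=3: min(r-i=1, Z[2]=2)=1; Z[3]=1
i=4: i≥r, start 0; Z[4]=0
i=5: i≥r, start 0; Z[5]=0
i=6: i≥r, start 0; Z[6]=0
i=7: i≥r, start 0; Z[7]=2 grow→box=[7,9)
i=8: min(r-i=1, Z[1]=3)=1; Z[8]=1
i=9: i≥r, start 0; Z[9]=0
i=10: i≥r, start 0; Z[10]=0
i=11: i≥r, start 0; Z[11]=0
i=12: i≥r, start 0; Z[12]=0
i=13: i≥r, start 0; Z[13]=0
i=14: i≥r, start 0; Z[14]=0
i=15: i≥r, start 0; Z[15]=0
i=16: i≥r, start 0; Z[16]=0
i=17: i≥r, start 0; Z[17]=0
i=18: i≥r, start 0; Z[18]=0
i=19: i≥r, start 0; Z[19]=0
i=20: i≥r, start 0; Z[20]=2 grow→box=[20,22)
i=21: min(r-i=1, Z[1]=3)=1; Z[21]=1
i=22: i≥r, start 0; Z[22]=0
i=23: i≥r, start 0; Z[23]=0
i=24: i≥r, start 0; Z[24]=0
i=25: i≥r, start 0; Z[25]=0
i=26: i≥r, start 0; Z[26]=1 grow→box=[26,27)
i=27: i≥r, start 0; Z[27]=0
i=28: i≥r, start 0; Z[28]=2 grow→box=[28,30)
i=29: min(r-i=1, Z[1]=3)=1; Z[29]=1
i=30: i≥r, start 0; Z[30]=0
i=31: i≥r, start 0; Z[31]=0
i=32: i≥r, start 0; Z[32]=0

[33, 3, 2, 1, 0, 0, 0, 2, 1, 0, 0, 0, 0, 0, 0, 0, 0, 0, 0, 0, 2, 1, 0, 0, 0, 0, 1, 0, 2, 1, 0, 0, 0]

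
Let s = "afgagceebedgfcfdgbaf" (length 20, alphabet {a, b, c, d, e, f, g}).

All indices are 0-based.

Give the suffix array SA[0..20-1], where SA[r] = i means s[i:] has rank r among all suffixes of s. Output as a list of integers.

sorted suffixes:
  #0 SA[0]=18  'af'
  #1 SA[1]=0  'afgagceebedgfcfdgbaf'
  #2 SA[2]=3  'agceebedgfcfdgbaf'
  #3 SA[3]=17  'baf'
  #4 SA[4]=8  'bedgfcfdgbaf'
  #5 SA[5]=5  'ceebedgfcfdgbaf'
  #6 SA[6]=13  'cfdgbaf'
  #7 SA[7]=15  'dgbaf'
  #8 SA[8]=10  'dgfcfdgbaf'
  #9 SA[9]=7  'ebedgfcfdgbaf'
  #10 SA[10]=9  'edgfcfdgbaf'
  #11 SA[11]=6  'eebedgfcfdgbaf'
  #12 SA[12]=19  'f'
  #13 SA[13]=12  'fcfdgbaf'
  #14 SA[14]=14  'fdgbaf'
  #15 SA[15]=1  'fgagceebedgfcfdgbaf'
  #16 SA[16]=2  'gagceebedgfcfdgbaf'
  #17 SA[17]=16  'gbaf'
  #18 SA[18]=4  'gceebedgfcfdgbaf'
  #19 SA[19]=11  'gfcfdgbaf'

[18, 0, 3, 17, 8, 5, 13, 15, 10, 7, 9, 6, 19, 12, 14, 1, 2, 16, 4, 11]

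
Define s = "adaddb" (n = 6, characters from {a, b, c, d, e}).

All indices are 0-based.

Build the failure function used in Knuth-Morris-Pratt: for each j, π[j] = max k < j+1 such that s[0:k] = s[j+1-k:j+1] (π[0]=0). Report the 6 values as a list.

[0, 0, 1, 2, 0, 0]

π[0] = 0
j=1 s[j]='d': π[1]=0 (border '')
j=2 s[j]='a': π[2]=1 (border 'a')
j=3 s[j]='d': π[3]=2 (border 'ad')
j=4 s[j]='d': k: 2→0; π[4]=0 (border '')
j=5 s[j]='b': π[5]=0 (border '')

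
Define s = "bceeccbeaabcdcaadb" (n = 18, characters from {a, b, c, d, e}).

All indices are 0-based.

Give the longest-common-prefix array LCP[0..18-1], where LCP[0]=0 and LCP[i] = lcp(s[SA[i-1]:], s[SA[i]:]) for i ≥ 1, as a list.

rank→(start, suffix):
  0 → (8, 'aabcdcaadb')
  1 → (14, 'aadb')
  2 → (9, 'abcdcaadb')
  3 → (15, 'adb')
  4 → (17, 'b')
  5 → (10, 'bcdcaadb')
  6 → (0, 'bceeccbeaabcdcaadb')
  7 → (6, 'beaabcdcaadb')
  8 → (13, 'caadb')
  9 → (5, 'cbeaabcdcaadb')
  10 → (4, 'ccbeaabcdcaadb')
  11 → (11, 'cdcaadb')
  12 → (1, 'ceeccbeaabcdcaadb')
  13 → (16, 'db')
  14 → (12, 'dcaadb')
  15 → (7, 'eaabcdcaadb')
  16 → (3, 'eccbeaabcdcaadb')
  17 → (2, 'eeccbeaabcdcaadb')

SA = [8, 14, 9, 15, 17, 10, 0, 6, 13, 5, 4, 11, 1, 16, 12, 7, 3, 2]
i: (SA[i-1],SA[i]) lcp shared
  1: (8,14) 2 'aa'
  2: (14,9) 1 'a'
  3: (9,15) 1 'a'
  4: (15,17) 0 ''
  5: (17,10) 1 'b'
  6: (10,0) 2 'bc'
  7: (0,6) 1 'b'
  8: (6,13) 0 ''
  9: (13,5) 1 'c'
  10: (5,4) 1 'c'
  11: (4,11) 1 'c'
  12: (11,1) 1 'c'
  13: (1,16) 0 ''
  14: (16,12) 1 'd'
  15: (12,7) 0 ''
  16: (7,3) 1 'e'
  17: (3,2) 1 'e'

[0, 2, 1, 1, 0, 1, 2, 1, 0, 1, 1, 1, 1, 0, 1, 0, 1, 1]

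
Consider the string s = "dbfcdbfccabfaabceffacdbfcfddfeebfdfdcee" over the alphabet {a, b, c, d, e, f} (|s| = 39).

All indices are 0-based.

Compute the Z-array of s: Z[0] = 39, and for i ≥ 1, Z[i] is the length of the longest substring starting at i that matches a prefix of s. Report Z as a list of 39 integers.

[39, 0, 0, 0, 4, 0, 0, 0, 0, 0, 0, 0, 0, 0, 0, 0, 0, 0, 0, 0, 0, 4, 0, 0, 0, 0, 1, 1, 0, 0, 0, 0, 0, 1, 0, 1, 0, 0, 0]

Z[0]=39
i=1: outside box; Z[1]=0
i=2: outside box; Z[2]=0
i=3: outside box; Z[3]=0
i=4: outside box; Z[4]=4 grow→box=[4,8)
i=5: min(r-i=3, Z[1]=0)=0; Z[5]=0
i=6: min(r-i=2, Z[2]=0)=0; Z[6]=0
i=7: min(r-i=1, Z[3]=0)=0; Z[7]=0
i=8: outside box; Z[8]=0
i=9: outside box; Z[9]=0
i=10: outside box; Z[10]=0
i=11: outside box; Z[11]=0
i=12: outside box; Z[12]=0
i=13: outside box; Z[13]=0
i=14: outside box; Z[14]=0
i=15: outside box; Z[15]=0
i=16: outside box; Z[16]=0
i=17: outside box; Z[17]=0
i=18: outside box; Z[18]=0
i=19: outside box; Z[19]=0
i=20: outside box; Z[20]=0
i=21: outside box; Z[21]=4 grow→box=[21,25)
i=22: min(r-i=3, Z[1]=0)=0; Z[22]=0
i=23: min(r-i=2, Z[2]=0)=0; Z[23]=0
i=24: min(r-i=1, Z[3]=0)=0; Z[24]=0
i=25: outside box; Z[25]=0
i=26: outside box; Z[26]=1 grow→box=[26,27)
i=27: outside box; Z[27]=1 grow→box=[27,28)
i=28: outside box; Z[28]=0
i=29: outside box; Z[29]=0
i=30: outside box; Z[30]=0
i=31: outside box; Z[31]=0
i=32: outside box; Z[32]=0
i=33: outside box; Z[33]=1 grow→box=[33,34)
i=34: outside box; Z[34]=0
i=35: outside box; Z[35]=1 grow→box=[35,36)
i=36: outside box; Z[36]=0
i=37: outside box; Z[37]=0
i=38: outside box; Z[38]=0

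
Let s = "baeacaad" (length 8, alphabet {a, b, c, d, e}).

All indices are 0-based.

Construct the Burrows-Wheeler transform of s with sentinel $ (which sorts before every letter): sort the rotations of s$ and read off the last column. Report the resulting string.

rank  rotation   last
    0  $baeacaad  d
    1  aad$baeac  c
    2  acaad$bae  e
    3  ad$baeaca  a
    4  aeacaad$b  b
    5  baeacaad$  $
    6  caad$baea  a
    7  d$baeacaa  a
    8  eacaad$ba  a

dceab$aaa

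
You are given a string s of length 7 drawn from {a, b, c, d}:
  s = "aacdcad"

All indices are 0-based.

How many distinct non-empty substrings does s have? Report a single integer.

24

rank | idx | suffix
   0 |   0 | aacdcad
   1 |   1 | acdcad
   2 |   5 | ad
   3 |   4 | cad
   4 |   2 | cdcad
   5 |   6 | d
   6 |   3 | dcad

SA = [0, 1, 5, 4, 2, 6, 3]
i: (SA[i-1],SA[i]) lcp shared
  1: (0,1) 1 'a'
  2: (1,5) 1 'a'
  3: (5,4) 0 ''
  4: (4,2) 1 'c'
  5: (2,6) 0 ''
  6: (6,3) 1 'd'

n(n+1)/2 = 7·8/2 = 28
Σ LCP = 0 + 1 + 1 + 0 + 1 + 0 + 1 = 4
distinct = 28 − 4 = 24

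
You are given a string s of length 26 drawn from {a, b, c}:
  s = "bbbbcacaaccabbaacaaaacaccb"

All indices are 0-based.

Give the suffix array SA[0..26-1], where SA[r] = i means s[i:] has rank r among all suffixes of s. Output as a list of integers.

rank | idx | suffix
   0 |  17 | aaaacaccb
   1 |  18 | aaacaccb
   2 |  14 | aacaaaacaccb
   3 |  19 | aacaccb
   4 |   7 | aaccabbaacaaaacaccb
   5 |  11 | abbaacaaaacaccb
   6 |  15 | acaaaacaccb
   7 |   5 | acaaccabbaacaaaacaccb
   8 |  20 | acaccb
   9 |   8 | accabbaacaaaacaccb
  10 |  22 | accb
  11 |  25 | b
  12 |  13 | baacaaaacaccb
  13 |  12 | bbaacaaaacaccb
  14 |   0 | bbbbcacaaccabbaacaaaacaccb
  15 |   1 | bbbcacaaccabbaacaaaacaccb
  16 |   2 | bbcacaaccabbaacaaaacaccb
  17 |   3 | bcacaaccabbaacaaaacaccb
  18 |  16 | caaaacaccb
  19 |   6 | caaccabbaacaaaacaccb
  20 |  10 | cabbaacaaaacaccb
  21 |   4 | cacaaccabbaacaaaacaccb
  22 |  21 | caccb
  23 |  24 | cb
  24 |   9 | ccabbaacaaaacaccb
  25 |  23 | ccb

[17, 18, 14, 19, 7, 11, 15, 5, 20, 8, 22, 25, 13, 12, 0, 1, 2, 3, 16, 6, 10, 4, 21, 24, 9, 23]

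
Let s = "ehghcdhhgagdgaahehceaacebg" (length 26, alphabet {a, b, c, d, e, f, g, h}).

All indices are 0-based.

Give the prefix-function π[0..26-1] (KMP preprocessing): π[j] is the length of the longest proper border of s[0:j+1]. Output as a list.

[0, 0, 0, 0, 0, 0, 0, 0, 0, 0, 0, 0, 0, 0, 0, 0, 1, 2, 0, 1, 0, 0, 0, 1, 0, 0]

π[0] = 0
j=1 s[j]='h': π[1]=0 (border '')
j=2 s[j]='g': π[2]=0 (border '')
j=3 s[j]='h': π[3]=0 (border '')
j=4 s[j]='c': π[4]=0 (border '')
j=5 s[j]='d': π[5]=0 (border '')
j=6 s[j]='h': π[6]=0 (border '')
j=7 s[j]='h': π[7]=0 (border '')
j=8 s[j]='g': π[8]=0 (border '')
j=9 s[j]='a': π[9]=0 (border '')
j=10 s[j]='g': π[10]=0 (border '')
j=11 s[j]='d': π[11]=0 (border '')
j=12 s[j]='g': π[12]=0 (border '')
j=13 s[j]='a': π[13]=0 (border '')
j=14 s[j]='a': π[14]=0 (border '')
j=15 s[j]='h': π[15]=0 (border '')
j=16 s[j]='e': π[16]=1 (border 'e')
j=17 s[j]='h': π[17]=2 (border 'eh')
j=18 s[j]='c': k: 2→0; π[18]=0 (border '')
j=19 s[j]='e': π[19]=1 (border 'e')
j=20 s[j]='a': k: 1→0; π[20]=0 (border '')
j=21 s[j]='a': π[21]=0 (border '')
j=22 s[j]='c': π[22]=0 (border '')
j=23 s[j]='e': π[23]=1 (border 'e')
j=24 s[j]='b': k: 1→0; π[24]=0 (border '')
j=25 s[j]='g': π[25]=0 (border '')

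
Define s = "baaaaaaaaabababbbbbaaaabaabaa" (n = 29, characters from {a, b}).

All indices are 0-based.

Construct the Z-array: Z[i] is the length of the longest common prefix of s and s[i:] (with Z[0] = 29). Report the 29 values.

Z[0]=29
i=1: fresh scan; Z[1]=0
i=2: fresh scan; Z[2]=0
i=3: fresh scan; Z[3]=0
i=4: fresh scan; Z[4]=0
i=5: fresh scan; Z[5]=0
i=6: fresh scan; Z[6]=0
i=7: fresh scan; Z[7]=0
i=8: fresh scan; Z[8]=0
i=9: fresh scan; Z[9]=0
i=10: fresh scan; Z[10]=2 scan→box=[10,12)
i=11: min(r-i=1, Z[1]=0)=0; Z[11]=0
i=12: fresh scan; Z[12]=2 scan→box=[12,14)
i=13: min(r-i=1, Z[1]=0)=0; Z[13]=0
i=14: fresh scan; Z[14]=1 scan→box=[14,15)
i=15: fresh scan; Z[15]=1 scan→box=[15,16)
i=16: fresh scan; Z[16]=1 scan→box=[16,17)
i=17: fresh scan; Z[17]=1 scan→box=[17,18)
i=18: fresh scan; Z[18]=5 scan→box=[18,23)
i=19: min(r-i=4, Z[1]=0)=0; Z[19]=0
i=20: min(r-i=3, Z[2]=0)=0; Z[20]=0
i=21: min(r-i=2, Z[3]=0)=0; Z[21]=0
i=22: min(r-i=1, Z[4]=0)=0; Z[22]=0
i=23: fresh scan; Z[23]=3 scan→box=[23,26)
i=24: min(r-i=2, Z[1]=0)=0; Z[24]=0
i=25: min(r-i=1, Z[2]=0)=0; Z[25]=0
i=26: fresh scan; Z[26]=3 scan→box=[26,29)
i=27: min(r-i=2, Z[1]=0)=0; Z[27]=0
i=28: min(r-i=1, Z[2]=0)=0; Z[28]=0

[29, 0, 0, 0, 0, 0, 0, 0, 0, 0, 2, 0, 2, 0, 1, 1, 1, 1, 5, 0, 0, 0, 0, 3, 0, 0, 3, 0, 0]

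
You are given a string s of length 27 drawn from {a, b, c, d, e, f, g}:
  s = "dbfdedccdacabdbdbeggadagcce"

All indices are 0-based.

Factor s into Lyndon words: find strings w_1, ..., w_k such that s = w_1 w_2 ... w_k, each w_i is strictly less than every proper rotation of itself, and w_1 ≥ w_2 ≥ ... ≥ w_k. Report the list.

["d", "bfdedccd", "ac", "abdbdbeggadagcce"]

emit factor 1: 'd' (i=0, period=1)
emit factor 2: 'bfdedccd' (i=1, period=8)
emit factor 3: 'ac' (i=9, period=2)
emit factor 4: 'abdbdbeggadagcce' (i=11, period=16)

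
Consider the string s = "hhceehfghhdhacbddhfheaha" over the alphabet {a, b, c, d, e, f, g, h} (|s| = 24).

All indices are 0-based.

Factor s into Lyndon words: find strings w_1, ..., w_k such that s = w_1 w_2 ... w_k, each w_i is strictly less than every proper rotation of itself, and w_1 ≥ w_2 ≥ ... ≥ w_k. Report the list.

["h", "h", "ceehfghhdh", "acbddhfheah", "a"]

emit factor 1: 'h' (i=0, period=1)
emit factor 2: 'h' (i=1, period=1)
emit factor 3: 'ceehfghhdh' (i=2, period=10)
emit factor 4: 'acbddhfheah' (i=12, period=11)
emit factor 5: 'a' (i=23, period=1)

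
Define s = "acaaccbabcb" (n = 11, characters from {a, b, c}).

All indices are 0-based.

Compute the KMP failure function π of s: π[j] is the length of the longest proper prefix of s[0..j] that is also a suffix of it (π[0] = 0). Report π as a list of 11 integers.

[0, 0, 1, 1, 2, 0, 0, 1, 0, 0, 0]

π[0] = 0
j=1 s[j]='c': π[1]=0 (border '')
j=2 s[j]='a': π[2]=1 (border 'a')
j=3 s[j]='a': k: 1→0; π[3]=1 (border 'a')
j=4 s[j]='c': π[4]=2 (border 'ac')
j=5 s[j]='c': k: 2→0; π[5]=0 (border '')
j=6 s[j]='b': π[6]=0 (border '')
j=7 s[j]='a': π[7]=1 (border 'a')
j=8 s[j]='b': k: 1→0; π[8]=0 (border '')
j=9 s[j]='c': π[9]=0 (border '')
j=10 s[j]='b': π[10]=0 (border '')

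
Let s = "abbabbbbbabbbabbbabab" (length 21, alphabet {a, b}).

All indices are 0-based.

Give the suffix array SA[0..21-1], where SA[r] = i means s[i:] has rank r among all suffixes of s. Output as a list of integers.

[19, 17, 0, 13, 9, 3, 20, 18, 16, 12, 8, 2, 15, 11, 7, 1, 14, 10, 6, 5, 4]

rank | idx | suffix
   0 |  19 | ab
   1 |  17 | abab
   2 |   0 | abbabbbbbabbbabbbabab
   3 |  13 | abbbabab
   4 |   9 | abbbabbbabab
   5 |   3 | abbbbbabbbabbbabab
   6 |  20 | b
   7 |  18 | bab
   8 |  16 | babab
   9 |  12 | babbbabab
  10 |   8 | babbbabbbabab
  11 |   2 | babbbbbabbbabbbabab
  12 |  15 | bbabab
  13 |  11 | bbabbbabab
  14 |   7 | bbabbbabbbabab
  15 |   1 | bbabbbbbabbbabbbabab
  16 |  14 | bbbabab
  17 |  10 | bbbabbbabab
  18 |   6 | bbbabbbabbbabab
  19 |   5 | bbbbabbbabbbabab
  20 |   4 | bbbbbabbbabbbabab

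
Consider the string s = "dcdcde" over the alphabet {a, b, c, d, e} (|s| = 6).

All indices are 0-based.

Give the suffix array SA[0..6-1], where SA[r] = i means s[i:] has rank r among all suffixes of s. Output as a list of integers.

[1, 3, 0, 2, 4, 5]

sorted suffixes:
  #0 SA[0]=1  'cdcde'
  #1 SA[1]=3  'cde'
  #2 SA[2]=0  'dcdcde'
  #3 SA[3]=2  'dcde'
  #4 SA[4]=4  'de'
  #5 SA[5]=5  'e'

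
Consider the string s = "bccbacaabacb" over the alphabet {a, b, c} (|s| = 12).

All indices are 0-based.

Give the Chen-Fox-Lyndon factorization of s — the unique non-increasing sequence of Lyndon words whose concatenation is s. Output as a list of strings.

["bcc", "b", "ac", "aabacb"]

emit factor 1: 'bcc' (i=0, period=3)
emit factor 2: 'b' (i=3, period=1)
emit factor 3: 'ac' (i=4, period=2)
emit factor 4: 'aabacb' (i=6, period=6)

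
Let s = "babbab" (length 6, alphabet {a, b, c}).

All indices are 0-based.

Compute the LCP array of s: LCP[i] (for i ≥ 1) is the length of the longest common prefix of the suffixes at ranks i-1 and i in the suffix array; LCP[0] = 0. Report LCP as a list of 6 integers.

[0, 2, 0, 1, 3, 1]

rank→(start, suffix):
  0 → (4, 'ab')
  1 → (1, 'abbab')
  2 → (5, 'b')
  3 → (3, 'bab')
  4 → (0, 'babbab')
  5 → (2, 'bbab')

SA = [4, 1, 5, 3, 0, 2]
i: (SA[i-1],SA[i]) lcp shared
  1: (4,1) 2 'ab'
  2: (1,5) 0 ''
  3: (5,3) 1 'b'
  4: (3,0) 3 'bab'
  5: (0,2) 1 'b'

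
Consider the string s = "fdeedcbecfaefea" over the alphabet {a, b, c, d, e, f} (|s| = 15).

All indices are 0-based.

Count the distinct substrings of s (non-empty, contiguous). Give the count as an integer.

rank→(start, suffix):
  0 → (14, 'a')
  1 → (10, 'aefea')
  2 → (6, 'becfaefea')
  3 → (5, 'cbecfaefea')
  4 → (8, 'cfaefea')
  5 → (4, 'dcbecfaefea')
  6 → (1, 'deedcbecfaefea')
  7 → (13, 'ea')
  8 → (7, 'ecfaefea')
  9 → (3, 'edcbecfaefea')
  10 → (2, 'eedcbecfaefea')
  11 → (11, 'efea')
  12 → (9, 'faefea')
  13 → (0, 'fdeedcbecfaefea')
  14 → (12, 'fea')

SA = [14, 10, 6, 5, 8, 4, 1, 13, 7, 3, 2, 11, 9, 0, 12]
rank  pair      lcp
   1  s[14:],s[10:]  1  'a'
   2  s[10:],s[6:]  0  ''
   3  s[6:],s[5:]  0  ''
   4  s[5:],s[8:]  1  'c'
   5  s[8:],s[4:]  0  ''
   6  s[4:],s[1:]  1  'd'
   7  s[1:],s[13:]  0  ''
   8  s[13:],s[7:]  1  'e'
   9  s[7:],s[3:]  1  'e'
  10  s[3:],s[2:]  1  'e'
  11  s[2:],s[11:]  1  'e'
  12  s[11:],s[9:]  0  ''
  13  s[9:],s[0:]  1  'f'
  14  s[0:],s[12:]  1  'f'

n(n+1)/2 = 15·16/2 = 120
Σ LCP = 0 + 1 + 0 + 0 + 1 + 0 + 1 + 0 + 1 + 1 + 1 + 1 + 0 + 1 + 1 = 9
distinct = 120 − 9 = 111

111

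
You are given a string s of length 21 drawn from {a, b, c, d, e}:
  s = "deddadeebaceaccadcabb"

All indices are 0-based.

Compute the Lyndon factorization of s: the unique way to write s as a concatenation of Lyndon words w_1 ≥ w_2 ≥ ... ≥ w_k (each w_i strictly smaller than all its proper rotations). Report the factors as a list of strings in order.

["de", "d", "d", "adeeb", "ace", "accadc", "abb"]

emit factor 1: 'de' (i=0, period=2)
emit factor 2: 'd' (i=2, period=1)
emit factor 3: 'd' (i=3, period=1)
emit factor 4: 'adeeb' (i=4, period=5)
emit factor 5: 'ace' (i=9, period=3)
emit factor 6: 'accadc' (i=12, period=6)
emit factor 7: 'abb' (i=18, period=3)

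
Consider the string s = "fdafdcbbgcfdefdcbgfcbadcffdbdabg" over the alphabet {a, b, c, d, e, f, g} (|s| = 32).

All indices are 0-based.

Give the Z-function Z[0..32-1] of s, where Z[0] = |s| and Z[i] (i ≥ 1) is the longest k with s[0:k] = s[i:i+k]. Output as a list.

Z[0]=32
i=1: fresh scan; Z[1]=0
i=2: fresh scan; Z[2]=0
i=3: fresh scan; Z[3]=2 extend→box=[3,5)
i=4: min(r-i=1, Z[1]=0)=0; Z[4]=0
i=5: fresh scan; Z[5]=0
i=6: fresh scan; Z[6]=0
i=7: fresh scan; Z[7]=0
i=8: fresh scan; Z[8]=0
i=9: fresh scan; Z[9]=0
i=10: fresh scan; Z[10]=2 extend→box=[10,12)
i=11: min(r-i=1, Z[1]=0)=0; Z[11]=0
i=12: fresh scan; Z[12]=0
i=13: fresh scan; Z[13]=2 extend→box=[13,15)
i=14: min(r-i=1, Z[1]=0)=0; Z[14]=0
i=15: fresh scan; Z[15]=0
i=16: fresh scan; Z[16]=0
i=17: fresh scan; Z[17]=0
i=18: fresh scan; Z[18]=1 extend→box=[18,19)
i=19: fresh scan; Z[19]=0
i=20: fresh scan; Z[20]=0
i=21: fresh scan; Z[21]=0
i=22: fresh scan; Z[22]=0
i=23: fresh scan; Z[23]=0
i=24: fresh scan; Z[24]=1 extend→box=[24,25)
i=25: fresh scan; Z[25]=2 extend→box=[25,27)
i=26: min(r-i=1, Z[1]=0)=0; Z[26]=0
i=27: fresh scan; Z[27]=0
i=28: fresh scan; Z[28]=0
i=29: fresh scan; Z[29]=0
i=30: fresh scan; Z[30]=0
i=31: fresh scan; Z[31]=0

[32, 0, 0, 2, 0, 0, 0, 0, 0, 0, 2, 0, 0, 2, 0, 0, 0, 0, 1, 0, 0, 0, 0, 0, 1, 2, 0, 0, 0, 0, 0, 0]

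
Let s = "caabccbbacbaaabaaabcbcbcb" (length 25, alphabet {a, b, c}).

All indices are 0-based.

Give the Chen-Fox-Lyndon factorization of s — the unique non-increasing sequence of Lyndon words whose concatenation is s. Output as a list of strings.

emit factor 1: 'c' (i=0, period=1)
emit factor 2: 'aabccbbacb' (i=1, period=10)
emit factor 3: 'aaabaaabcbcbcb' (i=11, period=14)

["c", "aabccbbacb", "aaabaaabcbcbcb"]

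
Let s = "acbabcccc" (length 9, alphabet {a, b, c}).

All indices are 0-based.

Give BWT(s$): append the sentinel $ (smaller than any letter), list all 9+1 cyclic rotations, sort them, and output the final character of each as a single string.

cb$cacaccb

rank  rotation    last
    0  $acbabcccc  c
    1  abcccc$acb  b
    2  acbabcccc$  $
    3  babcccc$ac  c
    4  bcccc$acba  a
    5  c$acbabccc  c
    6  cbabcccc$a  a
    7  cc$acbabcc  c
    8  ccc$acbabc  c
    9  cccc$acbab  b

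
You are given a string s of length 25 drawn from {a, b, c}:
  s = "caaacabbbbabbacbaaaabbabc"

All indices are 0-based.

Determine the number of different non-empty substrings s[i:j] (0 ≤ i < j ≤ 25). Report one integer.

rank | idx | suffix
   0 |  16 | aaaabbabc
   1 |  17 | aaabbabc
   2 |   1 | aaacabbbbabbacbaaaabbabc
   3 |  18 | aabbabc
   4 |   2 | aacabbbbabbacbaaaabbabc
   5 |  19 | abbabc
   6 |  10 | abbacbaaaabbabc
   7 |   5 | abbbbabbacbaaaabbabc
   8 |  22 | abc
   9 |   3 | acabbbbabbacbaaaabbabc
  10 |  13 | acbaaaabbabc
  11 |  15 | baaaabbabc
  12 |   9 | babbacbaaaabbabc
  13 |  21 | babc
  14 |  12 | bacbaaaabbabc
  15 |   8 | bbabbacbaaaabbabc
  16 |  20 | bbabc
  17 |  11 | bbacbaaaabbabc
  18 |   7 | bbbabbacbaaaabbabc
  19 |   6 | bbbbabbacbaaaabbabc
  20 |  23 | bc
  21 |  24 | c
  22 |   0 | caaacabbbbabbacbaaaabbabc
  23 |   4 | cabbbbabbacbaaaabbabc
  24 |  14 | cbaaaabbabc

SA = [16, 17, 1, 18, 2, 19, 10, 5, 22, 3, 13, 15, 9, 21, 12, 8, 20, 11, 7, 6, 23, 24, 0, 4, 14]
[i] adj suffixes → lcp
  [1] 16/17 → 3 ('aaa')
  [2] 17/1 → 3 ('aaa')
  [3] 1/18 → 2 ('aa')
  [4] 18/2 → 2 ('aa')
  [5] 2/19 → 1 ('a')
  [6] 19/10 → 4 ('abba')
  [7] 10/5 → 3 ('abb')
  [8] 5/22 → 2 ('ab')
  [9] 22/3 → 1 ('a')
  [10] 3/13 → 2 ('ac')
  [11] 13/15 → 0 ('')
  [12] 15/9 → 2 ('ba')
  [13] 9/21 → 3 ('bab')
  [14] 21/12 → 2 ('ba')
  [15] 12/8 → 1 ('b')
  [16] 8/20 → 4 ('bbab')
  [17] 20/11 → 3 ('bba')
  [18] 11/7 → 2 ('bb')
  [19] 7/6 → 3 ('bbb')
  [20] 6/23 → 1 ('b')
  [21] 23/24 → 0 ('')
  [22] 24/0 → 1 ('c')
  [23] 0/4 → 2 ('ca')
  [24] 4/14 → 1 ('c')

n(n+1)/2 = 25·26/2 = 325
Σ LCP = 0 + 3 + 3 + 2 + 2 + 1 + 4 + 3 + 2 + 1 + 2 + 0 + 2 + 3 + 2 + 1 + 4 + 3 + 2 + 3 + 1 + 0 + 1 + 2 + 1 = 48
distinct = 325 − 48 = 277

277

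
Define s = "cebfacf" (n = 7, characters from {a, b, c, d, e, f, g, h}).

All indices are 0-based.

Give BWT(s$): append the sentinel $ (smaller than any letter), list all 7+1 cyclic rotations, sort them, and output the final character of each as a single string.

rank  rotation  last
    0  $cebfacf  f
    1  acf$cebf  f
    2  bfacf$ce  e
    3  cebfacf$  $
    4  cf$cebfa  a
    5  ebfacf$c  c
    6  f$cebfac  c
    7  facf$ceb  b

ffe$accb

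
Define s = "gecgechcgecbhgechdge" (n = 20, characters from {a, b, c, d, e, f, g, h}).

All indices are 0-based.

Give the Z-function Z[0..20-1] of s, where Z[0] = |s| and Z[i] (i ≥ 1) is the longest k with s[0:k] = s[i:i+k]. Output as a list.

Z[0]=20
i=1: outside box; Z[1]=0
i=2: outside box; Z[2]=0
i=3: outside box; Z[3]=3 extend→box=[3,6)
i=4: min(r-i=2, Z[1]=0)=0; Z[4]=0
i=5: min(r-i=1, Z[2]=0)=0; Z[5]=0
i=6: outside box; Z[6]=0
i=7: outside box; Z[7]=0
i=8: outside box; Z[8]=3 extend→box=[8,11)
i=9: min(r-i=2, Z[1]=0)=0; Z[9]=0
i=10: min(r-i=1, Z[2]=0)=0; Z[10]=0
i=11: outside box; Z[11]=0
i=12: outside box; Z[12]=0
i=13: outside box; Z[13]=3 extend→box=[13,16)
i=14: min(r-i=2, Z[1]=0)=0; Z[14]=0
i=15: min(r-i=1, Z[2]=0)=0; Z[15]=0
i=16: outside box; Z[16]=0
i=17: outside box; Z[17]=0
i=18: outside box; Z[18]=2 extend→box=[18,20)
i=19: min(r-i=1, Z[1]=0)=0; Z[19]=0

[20, 0, 0, 3, 0, 0, 0, 0, 3, 0, 0, 0, 0, 3, 0, 0, 0, 0, 2, 0]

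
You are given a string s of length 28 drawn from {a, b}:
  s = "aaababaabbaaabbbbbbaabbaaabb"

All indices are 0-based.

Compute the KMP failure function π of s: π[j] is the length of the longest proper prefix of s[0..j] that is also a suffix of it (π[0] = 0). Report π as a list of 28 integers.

[0, 1, 2, 0, 1, 0, 1, 2, 0, 0, 1, 2, 3, 4, 0, 0, 0, 0, 0, 1, 2, 0, 0, 1, 2, 3, 4, 0]

π[0] = 0
j=1 s[j]='a': π[1]=1 (border 'a')
j=2 s[j]='a': π[2]=2 (border 'aa')
j=3 s[j]='b': k: 2→1→0; π[3]=0 (border '')
j=4 s[j]='a': π[4]=1 (border 'a')
j=5 s[j]='b': k: 1→0; π[5]=0 (border '')
j=6 s[j]='a': π[6]=1 (border 'a')
j=7 s[j]='a': π[7]=2 (border 'aa')
j=8 s[j]='b': k: 2→1→0; π[8]=0 (border '')
j=9 s[j]='b': π[9]=0 (border '')
j=10 s[j]='a': π[10]=1 (border 'a')
j=11 s[j]='a': π[11]=2 (border 'aa')
j=12 s[j]='a': π[12]=3 (border 'aaa')
j=13 s[j]='b': π[13]=4 (border 'aaab')
j=14 s[j]='b': k: 4→0; π[14]=0 (border '')
j=15 s[j]='b': π[15]=0 (border '')
j=16 s[j]='b': π[16]=0 (border '')
j=17 s[j]='b': π[17]=0 (border '')
j=18 s[j]='b': π[18]=0 (border '')
j=19 s[j]='a': π[19]=1 (border 'a')
j=20 s[j]='a': π[20]=2 (border 'aa')
j=21 s[j]='b': k: 2→1→0; π[21]=0 (border '')
j=22 s[j]='b': π[22]=0 (border '')
j=23 s[j]='a': π[23]=1 (border 'a')
j=24 s[j]='a': π[24]=2 (border 'aa')
j=25 s[j]='a': π[25]=3 (border 'aaa')
j=26 s[j]='b': π[26]=4 (border 'aaab')
j=27 s[j]='b': k: 4→0; π[27]=0 (border '')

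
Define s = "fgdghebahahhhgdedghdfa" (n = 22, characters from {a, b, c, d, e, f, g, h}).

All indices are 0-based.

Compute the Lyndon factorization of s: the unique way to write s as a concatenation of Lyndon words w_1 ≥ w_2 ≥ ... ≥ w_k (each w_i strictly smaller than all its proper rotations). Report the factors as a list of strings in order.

emit factor 1: 'fg' (i=0, period=2)
emit factor 2: 'dghe' (i=2, period=4)
emit factor 3: 'b' (i=6, period=1)
emit factor 4: 'ahahhhgdedghdf' (i=7, period=14)
emit factor 5: 'a' (i=21, period=1)

["fg", "dghe", "b", "ahahhhgdedghdf", "a"]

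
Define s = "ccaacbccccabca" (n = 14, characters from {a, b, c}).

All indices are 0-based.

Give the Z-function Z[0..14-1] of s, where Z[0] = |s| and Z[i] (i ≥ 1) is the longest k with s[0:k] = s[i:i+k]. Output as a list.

[14, 1, 0, 0, 1, 0, 2, 2, 3, 1, 0, 0, 1, 0]

Z[0]=14
i=1: outside box; Z[1]=1 grow→box=[1,2)
i=2: outside box; Z[2]=0
i=3: outside box; Z[3]=0
i=4: outside box; Z[4]=1 grow→box=[4,5)
i=5: outside box; Z[5]=0
i=6: outside box; Z[6]=2 grow→box=[6,8)
i=7: min(r-i=1, Z[1]=1)=1; Z[7]=2 grow→box=[7,9)
i=8: min(r-i=1, Z[1]=1)=1; Z[8]=3 grow→box=[8,11)
i=9: min(r-i=2, Z[1]=1)=1; Z[9]=1
i=10: min(r-i=1, Z[2]=0)=0; Z[10]=0
i=11: outside box; Z[11]=0
i=12: outside box; Z[12]=1 grow→box=[12,13)
i=13: outside box; Z[13]=0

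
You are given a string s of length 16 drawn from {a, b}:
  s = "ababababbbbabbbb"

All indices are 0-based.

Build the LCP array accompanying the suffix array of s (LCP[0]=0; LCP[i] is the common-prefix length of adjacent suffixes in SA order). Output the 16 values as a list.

[0, 6, 4, 2, 5, 0, 1, 5, 3, 6, 1, 2, 2, 3, 3, 4]

rank | idx | suffix
   0 |   0 | ababababbbbabbbb
   1 |   2 | abababbbbabbbb
   2 |   4 | ababbbbabbbb
   3 |  11 | abbbb
   4 |   6 | abbbbabbbb
   5 |  15 | b
   6 |   1 | babababbbbabbbb
   7 |   3 | bababbbbabbbb
   8 |  10 | babbbb
   9 |   5 | babbbbabbbb
  10 |  14 | bb
  11 |   9 | bbabbbb
  12 |  13 | bbb
  13 |   8 | bbbabbbb
  14 |  12 | bbbb
  15 |   7 | bbbbabbbb

SA = [0, 2, 4, 11, 6, 15, 1, 3, 10, 5, 14, 9, 13, 8, 12, 7]
[i] adj suffixes → lcp
  [1] 0/2 → 6 ('ababab')
  [2] 2/4 → 4 ('abab')
  [3] 4/11 → 2 ('ab')
  [4] 11/6 → 5 ('abbbb')
  [5] 6/15 → 0 ('')
  [6] 15/1 → 1 ('b')
  [7] 1/3 → 5 ('babab')
  [8] 3/10 → 3 ('bab')
  [9] 10/5 → 6 ('babbbb')
  [10] 5/14 → 1 ('b')
  [11] 14/9 → 2 ('bb')
  [12] 9/13 → 2 ('bb')
  [13] 13/8 → 3 ('bbb')
  [14] 8/12 → 3 ('bbb')
  [15] 12/7 → 4 ('bbbb')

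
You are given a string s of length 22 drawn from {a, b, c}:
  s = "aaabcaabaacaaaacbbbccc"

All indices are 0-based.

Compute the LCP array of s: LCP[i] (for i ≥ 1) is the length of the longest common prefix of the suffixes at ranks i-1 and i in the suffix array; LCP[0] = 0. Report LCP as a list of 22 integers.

[0, 3, 3, 2, 3, 2, 3, 1, 2, 1, 2, 0, 1, 2, 1, 2, 0, 1, 3, 1, 1, 2]

rank | idx | suffix
   0 |  11 | aaaacbbbccc
   1 |   0 | aaabcaabaacaaaacbbbccc
   2 |  12 | aaacbbbccc
   3 |   5 | aabaacaaaacbbbccc
   4 |   1 | aabcaabaacaaaacbbbccc
   5 |   8 | aacaaaacbbbccc
   6 |  13 | aacbbbccc
   7 |   6 | abaacaaaacbbbccc
   8 |   2 | abcaabaacaaaacbbbccc
   9 |   9 | acaaaacbbbccc
  10 |  14 | acbbbccc
  11 |   7 | baacaaaacbbbccc
  12 |  16 | bbbccc
  13 |  17 | bbccc
  14 |   3 | bcaabaacaaaacbbbccc
  15 |  18 | bccc
  16 |  21 | c
  17 |  10 | caaaacbbbccc
  18 |   4 | caabaacaaaacbbbccc
  19 |  15 | cbbbccc
  20 |  20 | cc
  21 |  19 | ccc

SA = [11, 0, 12, 5, 1, 8, 13, 6, 2, 9, 14, 7, 16, 17, 3, 18, 21, 10, 4, 15, 20, 19]
[i] adj suffixes → lcp
  [1] 11/0 → 3 ('aaa')
  [2] 0/12 → 3 ('aaa')
  [3] 12/5 → 2 ('aa')
  [4] 5/1 → 3 ('aab')
  [5] 1/8 → 2 ('aa')
  [6] 8/13 → 3 ('aac')
  [7] 13/6 → 1 ('a')
  [8] 6/2 → 2 ('ab')
  [9] 2/9 → 1 ('a')
  [10] 9/14 → 2 ('ac')
  [11] 14/7 → 0 ('')
  [12] 7/16 → 1 ('b')
  [13] 16/17 → 2 ('bb')
  [14] 17/3 → 1 ('b')
  [15] 3/18 → 2 ('bc')
  [16] 18/21 → 0 ('')
  [17] 21/10 → 1 ('c')
  [18] 10/4 → 3 ('caa')
  [19] 4/15 → 1 ('c')
  [20] 15/20 → 1 ('c')
  [21] 20/19 → 2 ('cc')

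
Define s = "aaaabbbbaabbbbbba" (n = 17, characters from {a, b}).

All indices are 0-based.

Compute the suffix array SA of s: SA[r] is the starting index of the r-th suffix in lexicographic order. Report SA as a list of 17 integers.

rank→(start, suffix):
  0 → (16, 'a')
  1 → (0, 'aaaabbbbaabbbbbba')
  2 → (1, 'aaabbbbaabbbbbba')
  3 → (2, 'aabbbbaabbbbbba')
  4 → (8, 'aabbbbbba')
  5 → (3, 'abbbbaabbbbbba')
  6 → (9, 'abbbbbba')
  7 → (15, 'ba')
  8 → (7, 'baabbbbbba')
  9 → (14, 'bba')
  10 → (6, 'bbaabbbbbba')
  11 → (13, 'bbba')
  12 → (5, 'bbbaabbbbbba')
  13 → (12, 'bbbba')
  14 → (4, 'bbbbaabbbbbba')
  15 → (11, 'bbbbba')
  16 → (10, 'bbbbbba')

[16, 0, 1, 2, 8, 3, 9, 15, 7, 14, 6, 13, 5, 12, 4, 11, 10]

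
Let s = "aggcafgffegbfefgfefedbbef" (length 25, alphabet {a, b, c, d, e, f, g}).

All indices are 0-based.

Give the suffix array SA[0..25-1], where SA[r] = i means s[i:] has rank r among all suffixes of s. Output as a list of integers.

[4, 0, 21, 22, 11, 3, 20, 19, 23, 17, 13, 9, 24, 18, 16, 12, 8, 7, 14, 5, 10, 2, 15, 6, 1]

rank | idx | suffix
   0 |   4 | afgffegbfefgfefedbbef
   1 |   0 | aggcafgffegbfefgfefedbbef
   2 |  21 | bbef
   3 |  22 | bef
   4 |  11 | bfefgfefedbbef
   5 |   3 | cafgffegbfefgfefedbbef
   6 |  20 | dbbef
   7 |  19 | edbbef
   8 |  23 | ef
   9 |  17 | efedbbef
  10 |  13 | efgfefedbbef
  11 |   9 | egbfefgfefedbbef
  12 |  24 | f
  13 |  18 | fedbbef
  14 |  16 | fefedbbef
  15 |  12 | fefgfefedbbef
  16 |   8 | fegbfefgfefedbbef
  17 |   7 | ffegbfefgfefedbbef
  18 |  14 | fgfefedbbef
  19 |   5 | fgffegbfefgfefedbbef
  20 |  10 | gbfefgfefedbbef
  21 |   2 | gcafgffegbfefgfefedbbef
  22 |  15 | gfefedbbef
  23 |   6 | gffegbfefgfefedbbef
  24 |   1 | ggcafgffegbfefgfefedbbef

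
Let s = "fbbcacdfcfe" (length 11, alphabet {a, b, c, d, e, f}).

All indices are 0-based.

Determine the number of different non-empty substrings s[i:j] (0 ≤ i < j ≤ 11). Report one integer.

sorted suffixes:
  #0 SA[0]=4  'acdfcfe'
  #1 SA[1]=1  'bbcacdfcfe'
  #2 SA[2]=2  'bcacdfcfe'
  #3 SA[3]=3  'cacdfcfe'
  #4 SA[4]=5  'cdfcfe'
  #5 SA[5]=8  'cfe'
  #6 SA[6]=6  'dfcfe'
  #7 SA[7]=10  'e'
  #8 SA[8]=0  'fbbcacdfcfe'
  #9 SA[9]=7  'fcfe'
  #10 SA[10]=9  'fe'

SA = [4, 1, 2, 3, 5, 8, 6, 10, 0, 7, 9]
i: (SA[i-1],SA[i]) lcp shared
  1: (4,1) 0 ''
  2: (1,2) 1 'b'
  3: (2,3) 0 ''
  4: (3,5) 1 'c'
  5: (5,8) 1 'c'
  6: (8,6) 0 ''
  7: (6,10) 0 ''
  8: (10,0) 0 ''
  9: (0,7) 1 'f'
  10: (7,9) 1 'f'

n(n+1)/2 = 11·12/2 = 66
Σ LCP = 0 + 0 + 1 + 0 + 1 + 1 + 0 + 0 + 0 + 1 + 1 = 5
distinct = 66 − 5 = 61

61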